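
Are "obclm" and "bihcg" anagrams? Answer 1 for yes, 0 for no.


Strings: "obclm", "bihcg"
Sorted first:  bclmo
Sorted second: bcghi
Differ at position 2: 'l' vs 'g' => not anagrams

0


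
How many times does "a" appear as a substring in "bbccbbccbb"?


Searching for "a" in "bbccbbccbb"
Scanning each position:
  Position 0: "b" => no
  Position 1: "b" => no
  Position 2: "c" => no
  Position 3: "c" => no
  Position 4: "b" => no
  Position 5: "b" => no
  Position 6: "c" => no
  Position 7: "c" => no
  Position 8: "b" => no
  Position 9: "b" => no
Total occurrences: 0

0


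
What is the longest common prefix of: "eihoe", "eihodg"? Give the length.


Words: eihoe, eihodg
  Position 0: all 'e' => match
  Position 1: all 'i' => match
  Position 2: all 'h' => match
  Position 3: all 'o' => match
  Position 4: ('e', 'd') => mismatch, stop
LCP = "eiho" (length 4)

4


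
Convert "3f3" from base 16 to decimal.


Input: "3f3" in base 16
Positional expansion:
  Digit '3' (value 3) x 16^2 = 768
  Digit 'f' (value 15) x 16^1 = 240
  Digit '3' (value 3) x 16^0 = 3
Sum = 1011

1011


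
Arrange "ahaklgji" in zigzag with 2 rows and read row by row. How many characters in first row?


Zigzag "ahaklgji" into 2 rows:
Placing characters:
  'a' => row 0
  'h' => row 1
  'a' => row 0
  'k' => row 1
  'l' => row 0
  'g' => row 1
  'j' => row 0
  'i' => row 1
Rows:
  Row 0: "aalj"
  Row 1: "hkgi"
First row length: 4

4


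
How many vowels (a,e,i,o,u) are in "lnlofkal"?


Input: lnlofkal
Checking each character:
  'l' at position 0: consonant
  'n' at position 1: consonant
  'l' at position 2: consonant
  'o' at position 3: vowel (running total: 1)
  'f' at position 4: consonant
  'k' at position 5: consonant
  'a' at position 6: vowel (running total: 2)
  'l' at position 7: consonant
Total vowels: 2

2


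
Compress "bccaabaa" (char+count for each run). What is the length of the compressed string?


Input: bccaabaa
Runs:
  'b' x 1 => "b1"
  'c' x 2 => "c2"
  'a' x 2 => "a2"
  'b' x 1 => "b1"
  'a' x 2 => "a2"
Compressed: "b1c2a2b1a2"
Compressed length: 10

10


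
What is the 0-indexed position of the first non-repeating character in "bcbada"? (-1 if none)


Input: bcbada
Character frequencies:
  'a': 2
  'b': 2
  'c': 1
  'd': 1
Scanning left to right for freq == 1:
  Position 0 ('b'): freq=2, skip
  Position 1 ('c'): unique! => answer = 1

1


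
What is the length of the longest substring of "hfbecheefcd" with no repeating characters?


Input: "hfbecheefcd"
Sliding window (track last position of each char):
  Position 0 ('h'): window [0,0] length 1 -- new best
  Position 1 ('f'): window [0,1] length 2 -- new best
  Position 2 ('b'): window [0,2] length 3 -- new best
  Position 3 ('e'): window [0,3] length 4 -- new best
  Position 4 ('c'): window [0,4] length 5 -- new best
  Position 5 ('h'): repeat (last at 0), move window start to 1
  Position 5 ('h'): window [1,5] length 5
  Position 6 ('e'): repeat (last at 3), move window start to 4
  Position 6 ('e'): window [4,6] length 3
  Position 7 ('e'): repeat (last at 6), move window start to 7
  Position 7 ('e'): window [7,7] length 1
  Position 8 ('f'): window [7,8] length 2
  Position 9 ('c'): window [7,9] length 3
  Position 10 ('d'): window [7,10] length 4
Longest substring with no repeats: "hfbec" with length 5

5


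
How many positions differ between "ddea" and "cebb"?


Comparing "ddea" and "cebb" position by position:
  Position 0: 'd' vs 'c' => DIFFER
  Position 1: 'd' vs 'e' => DIFFER
  Position 2: 'e' vs 'b' => DIFFER
  Position 3: 'a' vs 'b' => DIFFER
Positions that differ: 4

4


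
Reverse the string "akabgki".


Input: akabgki
Reading characters right to left:
  Position 6: 'i'
  Position 5: 'k'
  Position 4: 'g'
  Position 3: 'b'
  Position 2: 'a'
  Position 1: 'k'
  Position 0: 'a'
Reversed: ikgbaka

ikgbaka


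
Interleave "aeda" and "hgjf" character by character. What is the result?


Interleaving "aeda" and "hgjf":
  Position 0: 'a' from first, 'h' from second => "ah"
  Position 1: 'e' from first, 'g' from second => "eg"
  Position 2: 'd' from first, 'j' from second => "dj"
  Position 3: 'a' from first, 'f' from second => "af"
Result: ahegdjaf

ahegdjaf


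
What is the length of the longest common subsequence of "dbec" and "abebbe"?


LCS of "dbec" and "abebbe"
DP table:
           a    b    e    b    b    e
      0    0    0    0    0    0    0
  d   0    0    0    0    0    0    0
  b   0    0    1    1    1    1    1
  e   0    0    1    2    2    2    2
  c   0    0    1    2    2    2    2
LCS length = dp[4][6] = 2

2


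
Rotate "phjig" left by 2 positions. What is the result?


Input: "phjig", rotate left by 2
First 2 characters: "ph"
Remaining characters: "jig"
Concatenate remaining + first: "jig" + "ph" = "jigph"

jigph


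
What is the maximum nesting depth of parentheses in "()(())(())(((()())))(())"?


Input: "()(())(())(((()())))(())"
Tracking depth:
  Position 0 '(': depth becomes 1
  Position 1 ')': depth becomes 0
  Position 2 '(': depth becomes 1
  Position 3 '(': depth becomes 2
  Position 4 ')': depth becomes 1
  Position 5 ')': depth becomes 0
  Position 6 '(': depth becomes 1
  Position 7 '(': depth becomes 2
  Position 8 ')': depth becomes 1
  Position 9 ')': depth becomes 0
  Position 10 '(': depth becomes 1
  Position 11 '(': depth becomes 2
  Position 12 '(': depth becomes 3
  Position 13 '(': depth becomes 4
  Position 14 ')': depth becomes 3
  Position 15 '(': depth becomes 4
  Position 16 ')': depth becomes 3
  Position 17 ')': depth becomes 2
  Position 18 ')': depth becomes 1
  Position 19 ')': depth becomes 0
  Position 20 '(': depth becomes 1
  Position 21 '(': depth becomes 2
  Position 22 ')': depth becomes 1
  Position 23 ')': depth becomes 0
Maximum depth reached: 4

4


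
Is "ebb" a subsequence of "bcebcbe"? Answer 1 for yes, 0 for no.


Check if "ebb" is a subsequence of "bcebcbe"
Greedy scan:
  Position 0 ('b'): no match needed
  Position 1 ('c'): no match needed
  Position 2 ('e'): matches sub[0] = 'e'
  Position 3 ('b'): matches sub[1] = 'b'
  Position 4 ('c'): no match needed
  Position 5 ('b'): matches sub[2] = 'b'
  Position 6 ('e'): no match needed
All 3 characters matched => is a subsequence

1


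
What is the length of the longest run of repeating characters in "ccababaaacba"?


Input: "ccababaaacba"
Scanning for longest run:
  Position 1 ('c'): continues run of 'c', length=2
  Position 2 ('a'): new char, reset run to 1
  Position 3 ('b'): new char, reset run to 1
  Position 4 ('a'): new char, reset run to 1
  Position 5 ('b'): new char, reset run to 1
  Position 6 ('a'): new char, reset run to 1
  Position 7 ('a'): continues run of 'a', length=2
  Position 8 ('a'): continues run of 'a', length=3
  Position 9 ('c'): new char, reset run to 1
  Position 10 ('b'): new char, reset run to 1
  Position 11 ('a'): new char, reset run to 1
Longest run: 'a' with length 3

3


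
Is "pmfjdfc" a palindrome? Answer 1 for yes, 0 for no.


Input: pmfjdfc
Reversed: cfdjfmp
  Compare pos 0 ('p') with pos 6 ('c'): MISMATCH
  Compare pos 1 ('m') with pos 5 ('f'): MISMATCH
  Compare pos 2 ('f') with pos 4 ('d'): MISMATCH
Result: not a palindrome

0


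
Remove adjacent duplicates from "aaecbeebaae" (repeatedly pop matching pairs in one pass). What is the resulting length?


Input: aaecbeebaae
Stack-based adjacent duplicate removal:
  Read 'a': push. Stack: a
  Read 'a': matches stack top 'a' => pop. Stack: (empty)
  Read 'e': push. Stack: e
  Read 'c': push. Stack: ec
  Read 'b': push. Stack: ecb
  Read 'e': push. Stack: ecbe
  Read 'e': matches stack top 'e' => pop. Stack: ecb
  Read 'b': matches stack top 'b' => pop. Stack: ec
  Read 'a': push. Stack: eca
  Read 'a': matches stack top 'a' => pop. Stack: ec
  Read 'e': push. Stack: ece
Final stack: "ece" (length 3)

3


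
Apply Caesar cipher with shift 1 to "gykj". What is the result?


Caesar cipher: shift "gykj" by 1
  'g' (pos 6) + 1 = pos 7 = 'h'
  'y' (pos 24) + 1 = pos 25 = 'z'
  'k' (pos 10) + 1 = pos 11 = 'l'
  'j' (pos 9) + 1 = pos 10 = 'k'
Result: hzlk

hzlk


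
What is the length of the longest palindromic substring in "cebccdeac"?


Input: "cebccdeac"
Checking substrings for palindromes:
  [3:5] "cc" (len 2) => palindrome
Longest palindromic substring: "cc" with length 2

2


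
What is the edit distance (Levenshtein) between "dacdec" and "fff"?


Computing edit distance: "dacdec" -> "fff"
DP table:
           f    f    f
      0    1    2    3
  d   1    1    2    3
  a   2    2    2    3
  c   3    3    3    3
  d   4    4    4    4
  e   5    5    5    5
  c   6    6    6    6
Edit distance = dp[6][3] = 6

6


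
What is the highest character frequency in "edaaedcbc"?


Input: edaaedcbc
Character counts:
  'a': 2
  'b': 1
  'c': 2
  'd': 2
  'e': 2
Maximum frequency: 2

2


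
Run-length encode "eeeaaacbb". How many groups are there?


Input: eeeaaacbb
Scanning for consecutive runs:
  Group 1: 'e' x 3 (positions 0-2)
  Group 2: 'a' x 3 (positions 3-5)
  Group 3: 'c' x 1 (positions 6-6)
  Group 4: 'b' x 2 (positions 7-8)
Total groups: 4

4


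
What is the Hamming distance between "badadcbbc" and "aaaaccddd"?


Comparing "badadcbbc" and "aaaaccddd" position by position:
  Position 0: 'b' vs 'a' => differ
  Position 1: 'a' vs 'a' => same
  Position 2: 'd' vs 'a' => differ
  Position 3: 'a' vs 'a' => same
  Position 4: 'd' vs 'c' => differ
  Position 5: 'c' vs 'c' => same
  Position 6: 'b' vs 'd' => differ
  Position 7: 'b' vs 'd' => differ
  Position 8: 'c' vs 'd' => differ
Total differences (Hamming distance): 6

6


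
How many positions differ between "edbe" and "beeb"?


Comparing "edbe" and "beeb" position by position:
  Position 0: 'e' vs 'b' => DIFFER
  Position 1: 'd' vs 'e' => DIFFER
  Position 2: 'b' vs 'e' => DIFFER
  Position 3: 'e' vs 'b' => DIFFER
Positions that differ: 4

4


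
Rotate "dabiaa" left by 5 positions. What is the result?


Input: "dabiaa", rotate left by 5
First 5 characters: "dabia"
Remaining characters: "a"
Concatenate remaining + first: "a" + "dabia" = "adabia"

adabia


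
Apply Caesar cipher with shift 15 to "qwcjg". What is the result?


Caesar cipher: shift "qwcjg" by 15
  'q' (pos 16) + 15 = pos 5 = 'f'
  'w' (pos 22) + 15 = pos 11 = 'l'
  'c' (pos 2) + 15 = pos 17 = 'r'
  'j' (pos 9) + 15 = pos 24 = 'y'
  'g' (pos 6) + 15 = pos 21 = 'v'
Result: flryv

flryv


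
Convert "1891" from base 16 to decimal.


Input: "1891" in base 16
Positional expansion:
  Digit '1' (value 1) x 16^3 = 4096
  Digit '8' (value 8) x 16^2 = 2048
  Digit '9' (value 9) x 16^1 = 144
  Digit '1' (value 1) x 16^0 = 1
Sum = 6289

6289


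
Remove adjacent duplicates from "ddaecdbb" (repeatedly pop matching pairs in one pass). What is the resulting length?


Input: ddaecdbb
Stack-based adjacent duplicate removal:
  Read 'd': push. Stack: d
  Read 'd': matches stack top 'd' => pop. Stack: (empty)
  Read 'a': push. Stack: a
  Read 'e': push. Stack: ae
  Read 'c': push. Stack: aec
  Read 'd': push. Stack: aecd
  Read 'b': push. Stack: aecdb
  Read 'b': matches stack top 'b' => pop. Stack: aecd
Final stack: "aecd" (length 4)

4


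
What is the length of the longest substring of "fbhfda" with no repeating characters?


Input: "fbhfda"
Sliding window (track last position of each char):
  Position 0 ('f'): window [0,0] length 1 -- new best
  Position 1 ('b'): window [0,1] length 2 -- new best
  Position 2 ('h'): window [0,2] length 3 -- new best
  Position 3 ('f'): repeat (last at 0), move window start to 1
  Position 3 ('f'): window [1,3] length 3
  Position 4 ('d'): window [1,4] length 4 -- new best
  Position 5 ('a'): window [1,5] length 5 -- new best
Longest substring with no repeats: "bhfda" with length 5

5


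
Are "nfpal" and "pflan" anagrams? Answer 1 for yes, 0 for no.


Strings: "nfpal", "pflan"
Sorted first:  aflnp
Sorted second: aflnp
Sorted forms match => anagrams

1


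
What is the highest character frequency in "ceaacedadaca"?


Input: ceaacedadaca
Character counts:
  'a': 5
  'c': 3
  'd': 2
  'e': 2
Maximum frequency: 5

5


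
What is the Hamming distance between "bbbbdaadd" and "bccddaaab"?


Comparing "bbbbdaadd" and "bccddaaab" position by position:
  Position 0: 'b' vs 'b' => same
  Position 1: 'b' vs 'c' => differ
  Position 2: 'b' vs 'c' => differ
  Position 3: 'b' vs 'd' => differ
  Position 4: 'd' vs 'd' => same
  Position 5: 'a' vs 'a' => same
  Position 6: 'a' vs 'a' => same
  Position 7: 'd' vs 'a' => differ
  Position 8: 'd' vs 'b' => differ
Total differences (Hamming distance): 5

5


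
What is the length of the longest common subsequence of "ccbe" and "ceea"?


LCS of "ccbe" and "ceea"
DP table:
           c    e    e    a
      0    0    0    0    0
  c   0    1    1    1    1
  c   0    1    1    1    1
  b   0    1    1    1    1
  e   0    1    2    2    2
LCS length = dp[4][4] = 2

2


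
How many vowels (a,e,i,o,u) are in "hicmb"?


Input: hicmb
Checking each character:
  'h' at position 0: consonant
  'i' at position 1: vowel (running total: 1)
  'c' at position 2: consonant
  'm' at position 3: consonant
  'b' at position 4: consonant
Total vowels: 1

1


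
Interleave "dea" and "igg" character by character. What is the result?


Interleaving "dea" and "igg":
  Position 0: 'd' from first, 'i' from second => "di"
  Position 1: 'e' from first, 'g' from second => "eg"
  Position 2: 'a' from first, 'g' from second => "ag"
Result: diegag

diegag


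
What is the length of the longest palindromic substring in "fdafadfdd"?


Input: "fdafadfdd"
Checking substrings for palindromes:
  [0:7] "fdafadf" (len 7) => palindrome
  [1:6] "dafad" (len 5) => palindrome
  [2:5] "afa" (len 3) => palindrome
  [5:8] "dfd" (len 3) => palindrome
  [7:9] "dd" (len 2) => palindrome
Longest palindromic substring: "fdafadf" with length 7

7


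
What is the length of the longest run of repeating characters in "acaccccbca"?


Input: "acaccccbca"
Scanning for longest run:
  Position 1 ('c'): new char, reset run to 1
  Position 2 ('a'): new char, reset run to 1
  Position 3 ('c'): new char, reset run to 1
  Position 4 ('c'): continues run of 'c', length=2
  Position 5 ('c'): continues run of 'c', length=3
  Position 6 ('c'): continues run of 'c', length=4
  Position 7 ('b'): new char, reset run to 1
  Position 8 ('c'): new char, reset run to 1
  Position 9 ('a'): new char, reset run to 1
Longest run: 'c' with length 4

4


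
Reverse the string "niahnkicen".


Input: niahnkicen
Reading characters right to left:
  Position 9: 'n'
  Position 8: 'e'
  Position 7: 'c'
  Position 6: 'i'
  Position 5: 'k'
  Position 4: 'n'
  Position 3: 'h'
  Position 2: 'a'
  Position 1: 'i'
  Position 0: 'n'
Reversed: neciknhain

neciknhain


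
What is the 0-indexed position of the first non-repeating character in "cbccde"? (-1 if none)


Input: cbccde
Character frequencies:
  'b': 1
  'c': 3
  'd': 1
  'e': 1
Scanning left to right for freq == 1:
  Position 0 ('c'): freq=3, skip
  Position 1 ('b'): unique! => answer = 1

1


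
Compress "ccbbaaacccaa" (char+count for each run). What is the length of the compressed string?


Input: ccbbaaacccaa
Runs:
  'c' x 2 => "c2"
  'b' x 2 => "b2"
  'a' x 3 => "a3"
  'c' x 3 => "c3"
  'a' x 2 => "a2"
Compressed: "c2b2a3c3a2"
Compressed length: 10

10


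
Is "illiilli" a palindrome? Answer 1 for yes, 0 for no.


Input: illiilli
Reversed: illiilli
  Compare pos 0 ('i') with pos 7 ('i'): match
  Compare pos 1 ('l') with pos 6 ('l'): match
  Compare pos 2 ('l') with pos 5 ('l'): match
  Compare pos 3 ('i') with pos 4 ('i'): match
Result: palindrome

1


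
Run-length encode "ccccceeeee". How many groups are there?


Input: ccccceeeee
Scanning for consecutive runs:
  Group 1: 'c' x 5 (positions 0-4)
  Group 2: 'e' x 5 (positions 5-9)
Total groups: 2

2


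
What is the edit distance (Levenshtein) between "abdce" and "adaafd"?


Computing edit distance: "abdce" -> "adaafd"
DP table:
           a    d    a    a    f    d
      0    1    2    3    4    5    6
  a   1    0    1    2    3    4    5
  b   2    1    1    2    3    4    5
  d   3    2    1    2    3    4    4
  c   4    3    2    2    3    4    5
  e   5    4    3    3    3    4    5
Edit distance = dp[5][6] = 5

5


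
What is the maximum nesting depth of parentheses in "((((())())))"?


Input: "((((())())))"
Tracking depth:
  Position 0 '(': depth becomes 1
  Position 1 '(': depth becomes 2
  Position 2 '(': depth becomes 3
  Position 3 '(': depth becomes 4
  Position 4 '(': depth becomes 5
  Position 5 ')': depth becomes 4
  Position 6 ')': depth becomes 3
  Position 7 '(': depth becomes 4
  Position 8 ')': depth becomes 3
  Position 9 ')': depth becomes 2
  Position 10 ')': depth becomes 1
  Position 11 ')': depth becomes 0
Maximum depth reached: 5

5


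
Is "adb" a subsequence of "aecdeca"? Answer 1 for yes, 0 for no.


Check if "adb" is a subsequence of "aecdeca"
Greedy scan:
  Position 0 ('a'): matches sub[0] = 'a'
  Position 1 ('e'): no match needed
  Position 2 ('c'): no match needed
  Position 3 ('d'): matches sub[1] = 'd'
  Position 4 ('e'): no match needed
  Position 5 ('c'): no match needed
  Position 6 ('a'): no match needed
Only matched 2/3 characters => not a subsequence

0


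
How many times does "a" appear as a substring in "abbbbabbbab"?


Searching for "a" in "abbbbabbbab"
Scanning each position:
  Position 0: "a" => MATCH
  Position 1: "b" => no
  Position 2: "b" => no
  Position 3: "b" => no
  Position 4: "b" => no
  Position 5: "a" => MATCH
  Position 6: "b" => no
  Position 7: "b" => no
  Position 8: "b" => no
  Position 9: "a" => MATCH
  Position 10: "b" => no
Total occurrences: 3

3


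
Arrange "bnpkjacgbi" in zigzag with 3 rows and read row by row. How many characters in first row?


Zigzag "bnpkjacgbi" into 3 rows:
Placing characters:
  'b' => row 0
  'n' => row 1
  'p' => row 2
  'k' => row 1
  'j' => row 0
  'a' => row 1
  'c' => row 2
  'g' => row 1
  'b' => row 0
  'i' => row 1
Rows:
  Row 0: "bjb"
  Row 1: "nkagi"
  Row 2: "pc"
First row length: 3

3


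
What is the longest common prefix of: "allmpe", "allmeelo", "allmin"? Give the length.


Words: allmpe, allmeelo, allmin
  Position 0: all 'a' => match
  Position 1: all 'l' => match
  Position 2: all 'l' => match
  Position 3: all 'm' => match
  Position 4: ('p', 'e', 'i') => mismatch, stop
LCP = "allm" (length 4)

4


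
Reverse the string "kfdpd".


Input: kfdpd
Reading characters right to left:
  Position 4: 'd'
  Position 3: 'p'
  Position 2: 'd'
  Position 1: 'f'
  Position 0: 'k'
Reversed: dpdfk

dpdfk


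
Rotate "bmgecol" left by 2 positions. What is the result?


Input: "bmgecol", rotate left by 2
First 2 characters: "bm"
Remaining characters: "gecol"
Concatenate remaining + first: "gecol" + "bm" = "gecolbm"

gecolbm


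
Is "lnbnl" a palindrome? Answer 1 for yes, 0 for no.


Input: lnbnl
Reversed: lnbnl
  Compare pos 0 ('l') with pos 4 ('l'): match
  Compare pos 1 ('n') with pos 3 ('n'): match
Result: palindrome

1


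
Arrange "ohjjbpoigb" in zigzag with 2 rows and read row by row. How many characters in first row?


Zigzag "ohjjbpoigb" into 2 rows:
Placing characters:
  'o' => row 0
  'h' => row 1
  'j' => row 0
  'j' => row 1
  'b' => row 0
  'p' => row 1
  'o' => row 0
  'i' => row 1
  'g' => row 0
  'b' => row 1
Rows:
  Row 0: "ojbog"
  Row 1: "hjpib"
First row length: 5

5


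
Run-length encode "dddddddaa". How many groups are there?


Input: dddddddaa
Scanning for consecutive runs:
  Group 1: 'd' x 7 (positions 0-6)
  Group 2: 'a' x 2 (positions 7-8)
Total groups: 2

2


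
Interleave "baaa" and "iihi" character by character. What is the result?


Interleaving "baaa" and "iihi":
  Position 0: 'b' from first, 'i' from second => "bi"
  Position 1: 'a' from first, 'i' from second => "ai"
  Position 2: 'a' from first, 'h' from second => "ah"
  Position 3: 'a' from first, 'i' from second => "ai"
Result: biaiahai

biaiahai


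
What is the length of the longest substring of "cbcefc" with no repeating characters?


Input: "cbcefc"
Sliding window (track last position of each char):
  Position 0 ('c'): window [0,0] length 1 -- new best
  Position 1 ('b'): window [0,1] length 2 -- new best
  Position 2 ('c'): repeat (last at 0), move window start to 1
  Position 2 ('c'): window [1,2] length 2
  Position 3 ('e'): window [1,3] length 3 -- new best
  Position 4 ('f'): window [1,4] length 4 -- new best
  Position 5 ('c'): repeat (last at 2), move window start to 3
  Position 5 ('c'): window [3,5] length 3
Longest substring with no repeats: "bcef" with length 4

4


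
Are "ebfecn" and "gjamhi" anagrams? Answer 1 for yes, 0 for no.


Strings: "ebfecn", "gjamhi"
Sorted first:  bceefn
Sorted second: aghijm
Differ at position 0: 'b' vs 'a' => not anagrams

0


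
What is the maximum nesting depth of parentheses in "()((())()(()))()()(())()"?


Input: "()((())()(()))()()(())()"
Tracking depth:
  Position 0 '(': depth becomes 1
  Position 1 ')': depth becomes 0
  Position 2 '(': depth becomes 1
  Position 3 '(': depth becomes 2
  Position 4 '(': depth becomes 3
  Position 5 ')': depth becomes 2
  Position 6 ')': depth becomes 1
  Position 7 '(': depth becomes 2
  Position 8 ')': depth becomes 1
  Position 9 '(': depth becomes 2
  Position 10 '(': depth becomes 3
  Position 11 ')': depth becomes 2
  Position 12 ')': depth becomes 1
  Position 13 ')': depth becomes 0
  Position 14 '(': depth becomes 1
  Position 15 ')': depth becomes 0
  Position 16 '(': depth becomes 1
  Position 17 ')': depth becomes 0
  Position 18 '(': depth becomes 1
  Position 19 '(': depth becomes 2
  Position 20 ')': depth becomes 1
  Position 21 ')': depth becomes 0
  Position 22 '(': depth becomes 1
  Position 23 ')': depth becomes 0
Maximum depth reached: 3

3


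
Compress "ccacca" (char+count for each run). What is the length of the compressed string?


Input: ccacca
Runs:
  'c' x 2 => "c2"
  'a' x 1 => "a1"
  'c' x 2 => "c2"
  'a' x 1 => "a1"
Compressed: "c2a1c2a1"
Compressed length: 8

8


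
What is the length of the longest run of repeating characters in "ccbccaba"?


Input: "ccbccaba"
Scanning for longest run:
  Position 1 ('c'): continues run of 'c', length=2
  Position 2 ('b'): new char, reset run to 1
  Position 3 ('c'): new char, reset run to 1
  Position 4 ('c'): continues run of 'c', length=2
  Position 5 ('a'): new char, reset run to 1
  Position 6 ('b'): new char, reset run to 1
  Position 7 ('a'): new char, reset run to 1
Longest run: 'c' with length 2

2


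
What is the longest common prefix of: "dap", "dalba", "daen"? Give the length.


Words: dap, dalba, daen
  Position 0: all 'd' => match
  Position 1: all 'a' => match
  Position 2: ('p', 'l', 'e') => mismatch, stop
LCP = "da" (length 2)

2


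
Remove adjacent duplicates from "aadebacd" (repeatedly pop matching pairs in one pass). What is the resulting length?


Input: aadebacd
Stack-based adjacent duplicate removal:
  Read 'a': push. Stack: a
  Read 'a': matches stack top 'a' => pop. Stack: (empty)
  Read 'd': push. Stack: d
  Read 'e': push. Stack: de
  Read 'b': push. Stack: deb
  Read 'a': push. Stack: deba
  Read 'c': push. Stack: debac
  Read 'd': push. Stack: debacd
Final stack: "debacd" (length 6)

6


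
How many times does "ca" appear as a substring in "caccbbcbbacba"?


Searching for "ca" in "caccbbcbbacba"
Scanning each position:
  Position 0: "ca" => MATCH
  Position 1: "ac" => no
  Position 2: "cc" => no
  Position 3: "cb" => no
  Position 4: "bb" => no
  Position 5: "bc" => no
  Position 6: "cb" => no
  Position 7: "bb" => no
  Position 8: "ba" => no
  Position 9: "ac" => no
  Position 10: "cb" => no
  Position 11: "ba" => no
Total occurrences: 1

1


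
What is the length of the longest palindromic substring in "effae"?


Input: "effae"
Checking substrings for palindromes:
  [1:3] "ff" (len 2) => palindrome
Longest palindromic substring: "ff" with length 2

2


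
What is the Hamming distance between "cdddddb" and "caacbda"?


Comparing "cdddddb" and "caacbda" position by position:
  Position 0: 'c' vs 'c' => same
  Position 1: 'd' vs 'a' => differ
  Position 2: 'd' vs 'a' => differ
  Position 3: 'd' vs 'c' => differ
  Position 4: 'd' vs 'b' => differ
  Position 5: 'd' vs 'd' => same
  Position 6: 'b' vs 'a' => differ
Total differences (Hamming distance): 5

5


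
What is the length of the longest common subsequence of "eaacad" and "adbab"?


LCS of "eaacad" and "adbab"
DP table:
           a    d    b    a    b
      0    0    0    0    0    0
  e   0    0    0    0    0    0
  a   0    1    1    1    1    1
  a   0    1    1    1    2    2
  c   0    1    1    1    2    2
  a   0    1    1    1    2    2
  d   0    1    2    2    2    2
LCS length = dp[6][5] = 2

2


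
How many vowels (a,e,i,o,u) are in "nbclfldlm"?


Input: nbclfldlm
Checking each character:
  'n' at position 0: consonant
  'b' at position 1: consonant
  'c' at position 2: consonant
  'l' at position 3: consonant
  'f' at position 4: consonant
  'l' at position 5: consonant
  'd' at position 6: consonant
  'l' at position 7: consonant
  'm' at position 8: consonant
Total vowels: 0

0


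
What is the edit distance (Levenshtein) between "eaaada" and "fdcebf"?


Computing edit distance: "eaaada" -> "fdcebf"
DP table:
           f    d    c    e    b    f
      0    1    2    3    4    5    6
  e   1    1    2    3    3    4    5
  a   2    2    2    3    4    4    5
  a   3    3    3    3    4    5    5
  a   4    4    4    4    4    5    6
  d   5    5    4    5    5    5    6
  a   6    6    5    5    6    6    6
Edit distance = dp[6][6] = 6

6


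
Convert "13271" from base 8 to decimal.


Input: "13271" in base 8
Positional expansion:
  Digit '1' (value 1) x 8^4 = 4096
  Digit '3' (value 3) x 8^3 = 1536
  Digit '2' (value 2) x 8^2 = 128
  Digit '7' (value 7) x 8^1 = 56
  Digit '1' (value 1) x 8^0 = 1
Sum = 5817

5817


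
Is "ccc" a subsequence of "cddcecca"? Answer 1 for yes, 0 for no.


Check if "ccc" is a subsequence of "cddcecca"
Greedy scan:
  Position 0 ('c'): matches sub[0] = 'c'
  Position 1 ('d'): no match needed
  Position 2 ('d'): no match needed
  Position 3 ('c'): matches sub[1] = 'c'
  Position 4 ('e'): no match needed
  Position 5 ('c'): matches sub[2] = 'c'
  Position 6 ('c'): no match needed
  Position 7 ('a'): no match needed
All 3 characters matched => is a subsequence

1


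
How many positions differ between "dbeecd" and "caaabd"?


Comparing "dbeecd" and "caaabd" position by position:
  Position 0: 'd' vs 'c' => DIFFER
  Position 1: 'b' vs 'a' => DIFFER
  Position 2: 'e' vs 'a' => DIFFER
  Position 3: 'e' vs 'a' => DIFFER
  Position 4: 'c' vs 'b' => DIFFER
  Position 5: 'd' vs 'd' => same
Positions that differ: 5

5


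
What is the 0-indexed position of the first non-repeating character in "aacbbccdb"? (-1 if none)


Input: aacbbccdb
Character frequencies:
  'a': 2
  'b': 3
  'c': 3
  'd': 1
Scanning left to right for freq == 1:
  Position 0 ('a'): freq=2, skip
  Position 1 ('a'): freq=2, skip
  Position 2 ('c'): freq=3, skip
  Position 3 ('b'): freq=3, skip
  Position 4 ('b'): freq=3, skip
  Position 5 ('c'): freq=3, skip
  Position 6 ('c'): freq=3, skip
  Position 7 ('d'): unique! => answer = 7

7


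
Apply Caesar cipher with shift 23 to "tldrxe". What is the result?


Caesar cipher: shift "tldrxe" by 23
  't' (pos 19) + 23 = pos 16 = 'q'
  'l' (pos 11) + 23 = pos 8 = 'i'
  'd' (pos 3) + 23 = pos 0 = 'a'
  'r' (pos 17) + 23 = pos 14 = 'o'
  'x' (pos 23) + 23 = pos 20 = 'u'
  'e' (pos 4) + 23 = pos 1 = 'b'
Result: qiaoub

qiaoub


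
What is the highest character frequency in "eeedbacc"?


Input: eeedbacc
Character counts:
  'a': 1
  'b': 1
  'c': 2
  'd': 1
  'e': 3
Maximum frequency: 3

3


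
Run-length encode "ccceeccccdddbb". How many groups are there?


Input: ccceeccccdddbb
Scanning for consecutive runs:
  Group 1: 'c' x 3 (positions 0-2)
  Group 2: 'e' x 2 (positions 3-4)
  Group 3: 'c' x 4 (positions 5-8)
  Group 4: 'd' x 3 (positions 9-11)
  Group 5: 'b' x 2 (positions 12-13)
Total groups: 5

5


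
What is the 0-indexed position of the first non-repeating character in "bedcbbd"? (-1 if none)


Input: bedcbbd
Character frequencies:
  'b': 3
  'c': 1
  'd': 2
  'e': 1
Scanning left to right for freq == 1:
  Position 0 ('b'): freq=3, skip
  Position 1 ('e'): unique! => answer = 1

1


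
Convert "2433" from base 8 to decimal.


Input: "2433" in base 8
Positional expansion:
  Digit '2' (value 2) x 8^3 = 1024
  Digit '4' (value 4) x 8^2 = 256
  Digit '3' (value 3) x 8^1 = 24
  Digit '3' (value 3) x 8^0 = 3
Sum = 1307

1307


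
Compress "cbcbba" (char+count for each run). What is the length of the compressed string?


Input: cbcbba
Runs:
  'c' x 1 => "c1"
  'b' x 1 => "b1"
  'c' x 1 => "c1"
  'b' x 2 => "b2"
  'a' x 1 => "a1"
Compressed: "c1b1c1b2a1"
Compressed length: 10

10


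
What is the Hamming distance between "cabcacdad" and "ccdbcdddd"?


Comparing "cabcacdad" and "ccdbcdddd" position by position:
  Position 0: 'c' vs 'c' => same
  Position 1: 'a' vs 'c' => differ
  Position 2: 'b' vs 'd' => differ
  Position 3: 'c' vs 'b' => differ
  Position 4: 'a' vs 'c' => differ
  Position 5: 'c' vs 'd' => differ
  Position 6: 'd' vs 'd' => same
  Position 7: 'a' vs 'd' => differ
  Position 8: 'd' vs 'd' => same
Total differences (Hamming distance): 6

6


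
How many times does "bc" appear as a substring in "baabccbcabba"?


Searching for "bc" in "baabccbcabba"
Scanning each position:
  Position 0: "ba" => no
  Position 1: "aa" => no
  Position 2: "ab" => no
  Position 3: "bc" => MATCH
  Position 4: "cc" => no
  Position 5: "cb" => no
  Position 6: "bc" => MATCH
  Position 7: "ca" => no
  Position 8: "ab" => no
  Position 9: "bb" => no
  Position 10: "ba" => no
Total occurrences: 2

2


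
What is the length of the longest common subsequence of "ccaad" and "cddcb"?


LCS of "ccaad" and "cddcb"
DP table:
           c    d    d    c    b
      0    0    0    0    0    0
  c   0    1    1    1    1    1
  c   0    1    1    1    2    2
  a   0    1    1    1    2    2
  a   0    1    1    1    2    2
  d   0    1    2    2    2    2
LCS length = dp[5][5] = 2

2


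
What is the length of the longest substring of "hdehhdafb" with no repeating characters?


Input: "hdehhdafb"
Sliding window (track last position of each char):
  Position 0 ('h'): window [0,0] length 1 -- new best
  Position 1 ('d'): window [0,1] length 2 -- new best
  Position 2 ('e'): window [0,2] length 3 -- new best
  Position 3 ('h'): repeat (last at 0), move window start to 1
  Position 3 ('h'): window [1,3] length 3
  Position 4 ('h'): repeat (last at 3), move window start to 4
  Position 4 ('h'): window [4,4] length 1
  Position 5 ('d'): window [4,5] length 2
  Position 6 ('a'): window [4,6] length 3
  Position 7 ('f'): window [4,7] length 4 -- new best
  Position 8 ('b'): window [4,8] length 5 -- new best
Longest substring with no repeats: "hdafb" with length 5

5


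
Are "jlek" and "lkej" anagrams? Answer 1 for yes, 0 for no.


Strings: "jlek", "lkej"
Sorted first:  ejkl
Sorted second: ejkl
Sorted forms match => anagrams

1


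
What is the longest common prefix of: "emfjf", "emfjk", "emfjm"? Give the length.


Words: emfjf, emfjk, emfjm
  Position 0: all 'e' => match
  Position 1: all 'm' => match
  Position 2: all 'f' => match
  Position 3: all 'j' => match
  Position 4: ('f', 'k', 'm') => mismatch, stop
LCP = "emfj" (length 4)

4


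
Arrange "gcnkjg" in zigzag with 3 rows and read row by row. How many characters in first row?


Zigzag "gcnkjg" into 3 rows:
Placing characters:
  'g' => row 0
  'c' => row 1
  'n' => row 2
  'k' => row 1
  'j' => row 0
  'g' => row 1
Rows:
  Row 0: "gj"
  Row 1: "ckg"
  Row 2: "n"
First row length: 2

2


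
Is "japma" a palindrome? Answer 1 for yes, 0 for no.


Input: japma
Reversed: ampaj
  Compare pos 0 ('j') with pos 4 ('a'): MISMATCH
  Compare pos 1 ('a') with pos 3 ('m'): MISMATCH
Result: not a palindrome

0


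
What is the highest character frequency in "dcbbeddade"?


Input: dcbbeddade
Character counts:
  'a': 1
  'b': 2
  'c': 1
  'd': 4
  'e': 2
Maximum frequency: 4

4


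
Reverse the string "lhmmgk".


Input: lhmmgk
Reading characters right to left:
  Position 5: 'k'
  Position 4: 'g'
  Position 3: 'm'
  Position 2: 'm'
  Position 1: 'h'
  Position 0: 'l'
Reversed: kgmmhl

kgmmhl


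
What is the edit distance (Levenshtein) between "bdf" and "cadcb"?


Computing edit distance: "bdf" -> "cadcb"
DP table:
           c    a    d    c    b
      0    1    2    3    4    5
  b   1    1    2    3    4    4
  d   2    2    2    2    3    4
  f   3    3    3    3    3    4
Edit distance = dp[3][5] = 4

4


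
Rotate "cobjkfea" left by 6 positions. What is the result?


Input: "cobjkfea", rotate left by 6
First 6 characters: "cobjkf"
Remaining characters: "ea"
Concatenate remaining + first: "ea" + "cobjkf" = "eacobjkf"

eacobjkf


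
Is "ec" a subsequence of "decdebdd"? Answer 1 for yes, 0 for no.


Check if "ec" is a subsequence of "decdebdd"
Greedy scan:
  Position 0 ('d'): no match needed
  Position 1 ('e'): matches sub[0] = 'e'
  Position 2 ('c'): matches sub[1] = 'c'
  Position 3 ('d'): no match needed
  Position 4 ('e'): no match needed
  Position 5 ('b'): no match needed
  Position 6 ('d'): no match needed
  Position 7 ('d'): no match needed
All 2 characters matched => is a subsequence

1


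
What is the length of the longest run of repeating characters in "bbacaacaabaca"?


Input: "bbacaacaabaca"
Scanning for longest run:
  Position 1 ('b'): continues run of 'b', length=2
  Position 2 ('a'): new char, reset run to 1
  Position 3 ('c'): new char, reset run to 1
  Position 4 ('a'): new char, reset run to 1
  Position 5 ('a'): continues run of 'a', length=2
  Position 6 ('c'): new char, reset run to 1
  Position 7 ('a'): new char, reset run to 1
  Position 8 ('a'): continues run of 'a', length=2
  Position 9 ('b'): new char, reset run to 1
  Position 10 ('a'): new char, reset run to 1
  Position 11 ('c'): new char, reset run to 1
  Position 12 ('a'): new char, reset run to 1
Longest run: 'b' with length 2

2


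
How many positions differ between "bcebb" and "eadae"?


Comparing "bcebb" and "eadae" position by position:
  Position 0: 'b' vs 'e' => DIFFER
  Position 1: 'c' vs 'a' => DIFFER
  Position 2: 'e' vs 'd' => DIFFER
  Position 3: 'b' vs 'a' => DIFFER
  Position 4: 'b' vs 'e' => DIFFER
Positions that differ: 5

5


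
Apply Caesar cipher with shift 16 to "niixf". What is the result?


Caesar cipher: shift "niixf" by 16
  'n' (pos 13) + 16 = pos 3 = 'd'
  'i' (pos 8) + 16 = pos 24 = 'y'
  'i' (pos 8) + 16 = pos 24 = 'y'
  'x' (pos 23) + 16 = pos 13 = 'n'
  'f' (pos 5) + 16 = pos 21 = 'v'
Result: dyynv

dyynv


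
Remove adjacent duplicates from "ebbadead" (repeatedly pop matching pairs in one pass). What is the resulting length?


Input: ebbadead
Stack-based adjacent duplicate removal:
  Read 'e': push. Stack: e
  Read 'b': push. Stack: eb
  Read 'b': matches stack top 'b' => pop. Stack: e
  Read 'a': push. Stack: ea
  Read 'd': push. Stack: ead
  Read 'e': push. Stack: eade
  Read 'a': push. Stack: eadea
  Read 'd': push. Stack: eadead
Final stack: "eadead" (length 6)

6


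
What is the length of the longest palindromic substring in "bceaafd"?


Input: "bceaafd"
Checking substrings for palindromes:
  [3:5] "aa" (len 2) => palindrome
Longest palindromic substring: "aa" with length 2

2


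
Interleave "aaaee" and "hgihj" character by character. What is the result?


Interleaving "aaaee" and "hgihj":
  Position 0: 'a' from first, 'h' from second => "ah"
  Position 1: 'a' from first, 'g' from second => "ag"
  Position 2: 'a' from first, 'i' from second => "ai"
  Position 3: 'e' from first, 'h' from second => "eh"
  Position 4: 'e' from first, 'j' from second => "ej"
Result: ahagaiehej

ahagaiehej


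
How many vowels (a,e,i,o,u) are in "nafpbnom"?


Input: nafpbnom
Checking each character:
  'n' at position 0: consonant
  'a' at position 1: vowel (running total: 1)
  'f' at position 2: consonant
  'p' at position 3: consonant
  'b' at position 4: consonant
  'n' at position 5: consonant
  'o' at position 6: vowel (running total: 2)
  'm' at position 7: consonant
Total vowels: 2

2


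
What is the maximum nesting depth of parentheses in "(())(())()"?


Input: "(())(())()"
Tracking depth:
  Position 0 '(': depth becomes 1
  Position 1 '(': depth becomes 2
  Position 2 ')': depth becomes 1
  Position 3 ')': depth becomes 0
  Position 4 '(': depth becomes 1
  Position 5 '(': depth becomes 2
  Position 6 ')': depth becomes 1
  Position 7 ')': depth becomes 0
  Position 8 '(': depth becomes 1
  Position 9 ')': depth becomes 0
Maximum depth reached: 2

2


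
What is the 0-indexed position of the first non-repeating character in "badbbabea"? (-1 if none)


Input: badbbabea
Character frequencies:
  'a': 3
  'b': 4
  'd': 1
  'e': 1
Scanning left to right for freq == 1:
  Position 0 ('b'): freq=4, skip
  Position 1 ('a'): freq=3, skip
  Position 2 ('d'): unique! => answer = 2

2


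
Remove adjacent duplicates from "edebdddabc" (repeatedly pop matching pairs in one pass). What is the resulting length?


Input: edebdddabc
Stack-based adjacent duplicate removal:
  Read 'e': push. Stack: e
  Read 'd': push. Stack: ed
  Read 'e': push. Stack: ede
  Read 'b': push. Stack: edeb
  Read 'd': push. Stack: edebd
  Read 'd': matches stack top 'd' => pop. Stack: edeb
  Read 'd': push. Stack: edebd
  Read 'a': push. Stack: edebda
  Read 'b': push. Stack: edebdab
  Read 'c': push. Stack: edebdabc
Final stack: "edebdabc" (length 8)

8


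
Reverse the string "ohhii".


Input: ohhii
Reading characters right to left:
  Position 4: 'i'
  Position 3: 'i'
  Position 2: 'h'
  Position 1: 'h'
  Position 0: 'o'
Reversed: iihho

iihho


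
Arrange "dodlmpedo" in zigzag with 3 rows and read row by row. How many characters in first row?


Zigzag "dodlmpedo" into 3 rows:
Placing characters:
  'd' => row 0
  'o' => row 1
  'd' => row 2
  'l' => row 1
  'm' => row 0
  'p' => row 1
  'e' => row 2
  'd' => row 1
  'o' => row 0
Rows:
  Row 0: "dmo"
  Row 1: "olpd"
  Row 2: "de"
First row length: 3

3


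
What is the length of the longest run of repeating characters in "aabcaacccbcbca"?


Input: "aabcaacccbcbca"
Scanning for longest run:
  Position 1 ('a'): continues run of 'a', length=2
  Position 2 ('b'): new char, reset run to 1
  Position 3 ('c'): new char, reset run to 1
  Position 4 ('a'): new char, reset run to 1
  Position 5 ('a'): continues run of 'a', length=2
  Position 6 ('c'): new char, reset run to 1
  Position 7 ('c'): continues run of 'c', length=2
  Position 8 ('c'): continues run of 'c', length=3
  Position 9 ('b'): new char, reset run to 1
  Position 10 ('c'): new char, reset run to 1
  Position 11 ('b'): new char, reset run to 1
  Position 12 ('c'): new char, reset run to 1
  Position 13 ('a'): new char, reset run to 1
Longest run: 'c' with length 3

3


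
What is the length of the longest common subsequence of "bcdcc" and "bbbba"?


LCS of "bcdcc" and "bbbba"
DP table:
           b    b    b    b    a
      0    0    0    0    0    0
  b   0    1    1    1    1    1
  c   0    1    1    1    1    1
  d   0    1    1    1    1    1
  c   0    1    1    1    1    1
  c   0    1    1    1    1    1
LCS length = dp[5][5] = 1

1


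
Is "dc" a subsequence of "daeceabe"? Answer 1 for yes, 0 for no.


Check if "dc" is a subsequence of "daeceabe"
Greedy scan:
  Position 0 ('d'): matches sub[0] = 'd'
  Position 1 ('a'): no match needed
  Position 2 ('e'): no match needed
  Position 3 ('c'): matches sub[1] = 'c'
  Position 4 ('e'): no match needed
  Position 5 ('a'): no match needed
  Position 6 ('b'): no match needed
  Position 7 ('e'): no match needed
All 2 characters matched => is a subsequence

1
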